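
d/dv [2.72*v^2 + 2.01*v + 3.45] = 5.44*v + 2.01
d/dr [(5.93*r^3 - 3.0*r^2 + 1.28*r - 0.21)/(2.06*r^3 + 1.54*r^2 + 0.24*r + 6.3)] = (15.3122*r^4 - 2.4272*r^3 + 110.6836*r^2 - 37.1532*r + 8.1144)/(4.2436*r^6 + 6.3448*r^5 + 3.3604*r^4 + 26.6952*r^3 + 19.4616*r^2 + 3.024*r + 39.69)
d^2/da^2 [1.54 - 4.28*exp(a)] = -4.28*exp(a)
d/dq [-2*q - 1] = -2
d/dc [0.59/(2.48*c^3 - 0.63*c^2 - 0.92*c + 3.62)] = (-4.3896*c^2 + 0.7434*c + 0.5428)/(2.48*c^3 - 0.63*c^2 - 0.92*c + 3.62)^2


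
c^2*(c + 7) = c^3 + 7*c^2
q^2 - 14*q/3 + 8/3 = (q - 4)*(q - 2/3)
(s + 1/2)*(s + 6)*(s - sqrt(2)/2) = s^3 - sqrt(2)*s^2/2 + 13*s^2/2 - 13*sqrt(2)*s/4 + 3*s - 3*sqrt(2)/2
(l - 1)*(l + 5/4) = l^2 + l/4 - 5/4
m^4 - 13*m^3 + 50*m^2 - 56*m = m*(m - 7)*(m - 4)*(m - 2)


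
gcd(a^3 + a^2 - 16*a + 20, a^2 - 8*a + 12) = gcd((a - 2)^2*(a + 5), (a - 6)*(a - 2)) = a - 2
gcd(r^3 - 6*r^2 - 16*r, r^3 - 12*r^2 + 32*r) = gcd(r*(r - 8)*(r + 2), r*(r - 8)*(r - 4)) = r^2 - 8*r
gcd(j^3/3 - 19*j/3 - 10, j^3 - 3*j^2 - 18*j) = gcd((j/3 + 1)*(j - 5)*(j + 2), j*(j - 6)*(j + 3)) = j + 3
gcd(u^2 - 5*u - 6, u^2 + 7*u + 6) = u + 1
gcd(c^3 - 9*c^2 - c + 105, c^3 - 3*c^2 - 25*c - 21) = c^2 - 4*c - 21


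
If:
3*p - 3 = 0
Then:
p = 1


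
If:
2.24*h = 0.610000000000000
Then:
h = 0.27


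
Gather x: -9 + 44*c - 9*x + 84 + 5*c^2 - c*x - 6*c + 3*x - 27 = 5*c^2 + 38*c + x*(-c - 6) + 48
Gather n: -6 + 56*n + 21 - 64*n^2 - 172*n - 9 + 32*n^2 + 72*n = -32*n^2 - 44*n + 6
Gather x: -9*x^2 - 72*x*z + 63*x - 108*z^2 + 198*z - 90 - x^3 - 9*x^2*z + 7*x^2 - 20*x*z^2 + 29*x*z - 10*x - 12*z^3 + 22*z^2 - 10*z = -x^3 + x^2*(-9*z - 2) + x*(-20*z^2 - 43*z + 53) - 12*z^3 - 86*z^2 + 188*z - 90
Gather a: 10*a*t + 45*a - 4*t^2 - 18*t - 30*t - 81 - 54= a*(10*t + 45) - 4*t^2 - 48*t - 135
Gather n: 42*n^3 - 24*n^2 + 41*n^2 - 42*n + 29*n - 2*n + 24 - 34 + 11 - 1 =42*n^3 + 17*n^2 - 15*n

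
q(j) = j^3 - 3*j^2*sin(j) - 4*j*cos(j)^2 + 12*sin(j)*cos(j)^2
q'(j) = -3*j^2*cos(j) + 3*j^2 + 8*j*sin(j)*cos(j) - 6*j*sin(j) - 24*sin(j)^2*cos(j) + 12*cos(j)^3 - 4*cos(j)^2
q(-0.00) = 0.00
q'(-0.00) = 8.00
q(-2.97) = -12.14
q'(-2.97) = 30.82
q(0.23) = 1.70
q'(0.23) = 6.17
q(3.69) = 56.23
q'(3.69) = 95.58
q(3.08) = 15.93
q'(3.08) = 38.39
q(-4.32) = -128.21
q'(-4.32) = 120.14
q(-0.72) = -2.19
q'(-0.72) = -4.61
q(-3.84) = -71.53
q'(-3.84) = 107.92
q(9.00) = 603.07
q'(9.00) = 406.43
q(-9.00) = -603.07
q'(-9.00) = 406.43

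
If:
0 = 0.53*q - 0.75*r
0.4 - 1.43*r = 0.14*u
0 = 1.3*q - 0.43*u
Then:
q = 0.28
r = 0.20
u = 0.84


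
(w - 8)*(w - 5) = w^2 - 13*w + 40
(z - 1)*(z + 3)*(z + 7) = z^3 + 9*z^2 + 11*z - 21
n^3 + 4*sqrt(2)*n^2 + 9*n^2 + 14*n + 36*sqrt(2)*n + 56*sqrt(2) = (n + 2)*(n + 7)*(n + 4*sqrt(2))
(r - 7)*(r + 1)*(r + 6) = r^3 - 43*r - 42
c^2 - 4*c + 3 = (c - 3)*(c - 1)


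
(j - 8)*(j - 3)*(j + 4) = j^3 - 7*j^2 - 20*j + 96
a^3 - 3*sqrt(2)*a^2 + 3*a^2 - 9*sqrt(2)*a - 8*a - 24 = (a + 3)*(a - 4*sqrt(2))*(a + sqrt(2))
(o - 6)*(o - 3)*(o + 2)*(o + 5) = o^4 - 2*o^3 - 35*o^2 + 36*o + 180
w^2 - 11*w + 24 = (w - 8)*(w - 3)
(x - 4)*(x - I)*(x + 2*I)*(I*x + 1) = I*x^4 - 4*I*x^3 + 3*I*x^2 + 2*x - 12*I*x - 8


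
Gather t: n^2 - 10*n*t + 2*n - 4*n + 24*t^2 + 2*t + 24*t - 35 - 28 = n^2 - 2*n + 24*t^2 + t*(26 - 10*n) - 63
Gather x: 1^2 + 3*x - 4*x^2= -4*x^2 + 3*x + 1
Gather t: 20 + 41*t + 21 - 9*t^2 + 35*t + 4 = -9*t^2 + 76*t + 45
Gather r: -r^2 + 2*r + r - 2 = -r^2 + 3*r - 2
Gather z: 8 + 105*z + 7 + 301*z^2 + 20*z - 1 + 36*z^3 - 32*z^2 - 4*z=36*z^3 + 269*z^2 + 121*z + 14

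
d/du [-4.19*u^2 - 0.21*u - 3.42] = -8.38*u - 0.21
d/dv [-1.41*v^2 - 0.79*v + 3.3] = -2.82*v - 0.79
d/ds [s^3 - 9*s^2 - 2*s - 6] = 3*s^2 - 18*s - 2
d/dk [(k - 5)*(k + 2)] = 2*k - 3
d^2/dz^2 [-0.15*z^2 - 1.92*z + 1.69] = -0.300000000000000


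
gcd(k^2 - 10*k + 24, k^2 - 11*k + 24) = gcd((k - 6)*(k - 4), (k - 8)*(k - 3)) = 1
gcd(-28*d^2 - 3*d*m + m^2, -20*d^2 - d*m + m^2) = 4*d + m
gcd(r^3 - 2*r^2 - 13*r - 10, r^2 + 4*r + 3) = r + 1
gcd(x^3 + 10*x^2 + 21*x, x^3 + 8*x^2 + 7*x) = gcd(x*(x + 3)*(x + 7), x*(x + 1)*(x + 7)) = x^2 + 7*x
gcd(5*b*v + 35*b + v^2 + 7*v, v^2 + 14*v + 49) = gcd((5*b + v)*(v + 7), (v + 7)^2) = v + 7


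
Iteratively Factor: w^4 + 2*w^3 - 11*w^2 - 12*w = (w - 3)*(w^3 + 5*w^2 + 4*w) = w*(w - 3)*(w^2 + 5*w + 4) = w*(w - 3)*(w + 4)*(w + 1)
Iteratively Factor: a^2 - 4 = (a - 2)*(a + 2)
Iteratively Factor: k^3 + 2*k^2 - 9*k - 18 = (k + 3)*(k^2 - k - 6) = (k + 2)*(k + 3)*(k - 3)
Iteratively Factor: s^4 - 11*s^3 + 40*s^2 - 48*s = (s - 3)*(s^3 - 8*s^2 + 16*s) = (s - 4)*(s - 3)*(s^2 - 4*s) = s*(s - 4)*(s - 3)*(s - 4)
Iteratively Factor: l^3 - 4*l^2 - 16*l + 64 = (l - 4)*(l^2 - 16) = (l - 4)^2*(l + 4)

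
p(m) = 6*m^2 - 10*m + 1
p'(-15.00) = -190.00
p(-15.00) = 1501.00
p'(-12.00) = -154.00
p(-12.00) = 985.00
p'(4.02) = 38.24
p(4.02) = 57.76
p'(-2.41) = -38.92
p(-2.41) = 59.95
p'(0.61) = -2.68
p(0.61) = -2.87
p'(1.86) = 12.32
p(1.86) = 3.16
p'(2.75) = 23.00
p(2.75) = 18.88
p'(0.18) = -7.84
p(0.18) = -0.61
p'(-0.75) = -19.00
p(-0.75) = 11.88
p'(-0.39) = -14.68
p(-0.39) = 5.81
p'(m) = 12*m - 10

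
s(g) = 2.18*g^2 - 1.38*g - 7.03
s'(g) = 4.36*g - 1.38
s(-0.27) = -6.50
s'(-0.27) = -2.56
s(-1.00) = -3.47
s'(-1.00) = -5.74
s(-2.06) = 5.06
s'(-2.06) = -10.36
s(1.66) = -3.31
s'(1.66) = 5.86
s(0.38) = -7.24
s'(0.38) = 0.28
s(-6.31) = 88.48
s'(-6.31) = -28.89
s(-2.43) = 9.20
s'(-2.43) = -11.97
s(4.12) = 24.29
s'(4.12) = 16.58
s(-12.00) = 323.45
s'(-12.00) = -53.70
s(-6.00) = 79.73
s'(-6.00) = -27.54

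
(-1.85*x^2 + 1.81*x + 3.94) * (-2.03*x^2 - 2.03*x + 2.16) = 3.7555*x^4 + 0.0811999999999999*x^3 - 15.6685*x^2 - 4.0886*x + 8.5104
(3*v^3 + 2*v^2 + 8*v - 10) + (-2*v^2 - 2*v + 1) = 3*v^3 + 6*v - 9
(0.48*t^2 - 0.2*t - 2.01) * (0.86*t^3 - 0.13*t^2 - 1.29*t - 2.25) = 0.4128*t^5 - 0.2344*t^4 - 2.3218*t^3 - 0.5607*t^2 + 3.0429*t + 4.5225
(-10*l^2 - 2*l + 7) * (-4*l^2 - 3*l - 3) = 40*l^4 + 38*l^3 + 8*l^2 - 15*l - 21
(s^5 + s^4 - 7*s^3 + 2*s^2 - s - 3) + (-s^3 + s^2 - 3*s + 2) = s^5 + s^4 - 8*s^3 + 3*s^2 - 4*s - 1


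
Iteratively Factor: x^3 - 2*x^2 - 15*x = (x + 3)*(x^2 - 5*x) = x*(x + 3)*(x - 5)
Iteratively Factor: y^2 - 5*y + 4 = (y - 1)*(y - 4)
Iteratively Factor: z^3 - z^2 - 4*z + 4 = (z - 2)*(z^2 + z - 2) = (z - 2)*(z + 2)*(z - 1)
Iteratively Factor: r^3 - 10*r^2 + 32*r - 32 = (r - 2)*(r^2 - 8*r + 16) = (r - 4)*(r - 2)*(r - 4)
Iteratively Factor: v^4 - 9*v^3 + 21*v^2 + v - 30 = (v - 3)*(v^3 - 6*v^2 + 3*v + 10) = (v - 3)*(v + 1)*(v^2 - 7*v + 10) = (v - 3)*(v - 2)*(v + 1)*(v - 5)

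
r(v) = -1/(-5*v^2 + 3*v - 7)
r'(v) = -(10*v - 3)/(-5*v^2 + 3*v - 7)^2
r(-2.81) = 0.02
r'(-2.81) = 0.01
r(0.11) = 0.15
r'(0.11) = 0.04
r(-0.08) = 0.14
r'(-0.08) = 0.07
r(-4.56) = 0.01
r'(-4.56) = 0.00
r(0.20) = 0.15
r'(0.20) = 0.02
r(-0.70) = 0.09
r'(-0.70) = 0.07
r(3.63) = 0.02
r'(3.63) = -0.01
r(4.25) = 0.01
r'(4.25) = -0.01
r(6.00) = 0.01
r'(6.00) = 0.00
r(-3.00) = 0.02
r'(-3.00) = 0.01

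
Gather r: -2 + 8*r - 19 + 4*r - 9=12*r - 30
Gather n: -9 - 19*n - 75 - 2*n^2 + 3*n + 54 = -2*n^2 - 16*n - 30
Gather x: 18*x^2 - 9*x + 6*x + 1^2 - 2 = 18*x^2 - 3*x - 1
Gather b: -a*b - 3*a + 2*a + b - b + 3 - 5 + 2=-a*b - a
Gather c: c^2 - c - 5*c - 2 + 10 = c^2 - 6*c + 8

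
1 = 1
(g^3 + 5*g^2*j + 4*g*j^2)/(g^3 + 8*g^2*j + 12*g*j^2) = (g^2 + 5*g*j + 4*j^2)/(g^2 + 8*g*j + 12*j^2)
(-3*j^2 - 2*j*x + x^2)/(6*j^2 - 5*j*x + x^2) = (j + x)/(-2*j + x)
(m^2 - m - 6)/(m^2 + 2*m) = (m - 3)/m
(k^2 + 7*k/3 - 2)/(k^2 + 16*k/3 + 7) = (3*k - 2)/(3*k + 7)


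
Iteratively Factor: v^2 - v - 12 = (v + 3)*(v - 4)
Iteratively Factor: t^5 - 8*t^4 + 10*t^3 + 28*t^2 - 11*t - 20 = (t + 1)*(t^4 - 9*t^3 + 19*t^2 + 9*t - 20) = (t + 1)^2*(t^3 - 10*t^2 + 29*t - 20) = (t - 1)*(t + 1)^2*(t^2 - 9*t + 20) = (t - 4)*(t - 1)*(t + 1)^2*(t - 5)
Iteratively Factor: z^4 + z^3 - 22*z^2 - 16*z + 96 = (z + 3)*(z^3 - 2*z^2 - 16*z + 32) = (z + 3)*(z + 4)*(z^2 - 6*z + 8) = (z - 4)*(z + 3)*(z + 4)*(z - 2)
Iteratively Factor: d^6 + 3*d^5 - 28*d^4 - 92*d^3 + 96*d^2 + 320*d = (d + 4)*(d^5 - d^4 - 24*d^3 + 4*d^2 + 80*d) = (d - 5)*(d + 4)*(d^4 + 4*d^3 - 4*d^2 - 16*d) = (d - 5)*(d + 4)^2*(d^3 - 4*d) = d*(d - 5)*(d + 4)^2*(d^2 - 4) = d*(d - 5)*(d + 2)*(d + 4)^2*(d - 2)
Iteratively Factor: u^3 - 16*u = (u - 4)*(u^2 + 4*u) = (u - 4)*(u + 4)*(u)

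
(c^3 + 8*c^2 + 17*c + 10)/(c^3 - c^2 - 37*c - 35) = (c + 2)/(c - 7)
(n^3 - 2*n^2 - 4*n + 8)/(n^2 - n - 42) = (-n^3 + 2*n^2 + 4*n - 8)/(-n^2 + n + 42)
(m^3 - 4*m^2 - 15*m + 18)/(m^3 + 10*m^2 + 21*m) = (m^2 - 7*m + 6)/(m*(m + 7))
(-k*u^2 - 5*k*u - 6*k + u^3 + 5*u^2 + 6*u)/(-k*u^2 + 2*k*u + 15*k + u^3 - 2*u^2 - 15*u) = (u + 2)/(u - 5)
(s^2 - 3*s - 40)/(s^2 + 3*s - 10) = (s - 8)/(s - 2)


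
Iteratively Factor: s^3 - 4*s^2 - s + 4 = (s - 1)*(s^2 - 3*s - 4) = (s - 1)*(s + 1)*(s - 4)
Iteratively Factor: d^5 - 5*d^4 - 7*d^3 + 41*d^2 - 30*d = (d - 5)*(d^4 - 7*d^2 + 6*d) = d*(d - 5)*(d^3 - 7*d + 6) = d*(d - 5)*(d - 2)*(d^2 + 2*d - 3) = d*(d - 5)*(d - 2)*(d - 1)*(d + 3)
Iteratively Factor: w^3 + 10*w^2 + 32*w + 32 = (w + 4)*(w^2 + 6*w + 8) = (w + 4)^2*(w + 2)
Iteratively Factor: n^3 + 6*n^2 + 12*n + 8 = (n + 2)*(n^2 + 4*n + 4) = (n + 2)^2*(n + 2)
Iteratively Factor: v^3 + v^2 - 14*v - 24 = (v + 3)*(v^2 - 2*v - 8) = (v - 4)*(v + 3)*(v + 2)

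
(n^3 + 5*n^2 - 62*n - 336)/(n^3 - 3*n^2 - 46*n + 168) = (n^2 - 2*n - 48)/(n^2 - 10*n + 24)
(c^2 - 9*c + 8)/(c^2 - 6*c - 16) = (c - 1)/(c + 2)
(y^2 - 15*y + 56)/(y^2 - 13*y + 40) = (y - 7)/(y - 5)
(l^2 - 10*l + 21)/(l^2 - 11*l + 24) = (l - 7)/(l - 8)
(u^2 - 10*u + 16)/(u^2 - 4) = (u - 8)/(u + 2)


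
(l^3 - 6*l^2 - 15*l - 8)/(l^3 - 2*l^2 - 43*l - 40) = (l + 1)/(l + 5)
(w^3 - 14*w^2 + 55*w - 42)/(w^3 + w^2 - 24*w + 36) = (w^3 - 14*w^2 + 55*w - 42)/(w^3 + w^2 - 24*w + 36)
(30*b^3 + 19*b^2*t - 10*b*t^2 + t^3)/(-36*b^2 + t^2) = (-5*b^2 - 4*b*t + t^2)/(6*b + t)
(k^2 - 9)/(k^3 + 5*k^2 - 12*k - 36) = (k + 3)/(k^2 + 8*k + 12)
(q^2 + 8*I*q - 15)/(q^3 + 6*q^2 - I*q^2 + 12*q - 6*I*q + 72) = (q + 5*I)/(q^2 + q*(6 - 4*I) - 24*I)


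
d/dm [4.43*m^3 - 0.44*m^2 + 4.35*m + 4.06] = 13.29*m^2 - 0.88*m + 4.35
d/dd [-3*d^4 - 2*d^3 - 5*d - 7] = -12*d^3 - 6*d^2 - 5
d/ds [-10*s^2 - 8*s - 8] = -20*s - 8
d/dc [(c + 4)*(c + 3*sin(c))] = c + (c + 4)*(3*cos(c) + 1) + 3*sin(c)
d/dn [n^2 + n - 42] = 2*n + 1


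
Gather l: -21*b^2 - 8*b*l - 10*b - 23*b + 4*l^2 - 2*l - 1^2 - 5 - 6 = -21*b^2 - 33*b + 4*l^2 + l*(-8*b - 2) - 12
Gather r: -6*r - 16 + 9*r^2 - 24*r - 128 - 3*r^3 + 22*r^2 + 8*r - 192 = -3*r^3 + 31*r^2 - 22*r - 336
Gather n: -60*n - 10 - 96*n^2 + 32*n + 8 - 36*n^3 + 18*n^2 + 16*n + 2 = -36*n^3 - 78*n^2 - 12*n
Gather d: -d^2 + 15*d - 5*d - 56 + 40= -d^2 + 10*d - 16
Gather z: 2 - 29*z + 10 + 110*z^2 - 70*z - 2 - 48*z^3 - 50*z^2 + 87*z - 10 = -48*z^3 + 60*z^2 - 12*z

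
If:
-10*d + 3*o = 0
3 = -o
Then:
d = -9/10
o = -3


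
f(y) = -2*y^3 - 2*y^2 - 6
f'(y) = -6*y^2 - 4*y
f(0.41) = -6.47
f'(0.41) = -2.65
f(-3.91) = 82.98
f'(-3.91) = -76.09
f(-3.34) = 46.21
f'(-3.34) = -53.57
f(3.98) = -163.77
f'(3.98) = -110.96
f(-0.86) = -6.21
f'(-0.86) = -1.00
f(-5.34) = 241.52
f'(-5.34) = -149.73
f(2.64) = -56.74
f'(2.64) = -52.38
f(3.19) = -91.28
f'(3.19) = -73.82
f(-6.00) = 354.00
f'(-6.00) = -192.00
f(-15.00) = 6294.00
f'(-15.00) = -1290.00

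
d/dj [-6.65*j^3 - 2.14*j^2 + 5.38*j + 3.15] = -19.95*j^2 - 4.28*j + 5.38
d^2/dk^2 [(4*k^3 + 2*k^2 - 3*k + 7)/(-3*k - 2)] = 2*(-36*k^3 - 72*k^2 - 48*k - 89)/(27*k^3 + 54*k^2 + 36*k + 8)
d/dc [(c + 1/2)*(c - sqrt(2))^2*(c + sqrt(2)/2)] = 4*c^3 - 9*sqrt(2)*c^2/2 + 3*c^2/2 - 3*sqrt(2)*c/2 + sqrt(2)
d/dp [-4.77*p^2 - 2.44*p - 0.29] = -9.54*p - 2.44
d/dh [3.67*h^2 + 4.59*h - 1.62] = 7.34*h + 4.59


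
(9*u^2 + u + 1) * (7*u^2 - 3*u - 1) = 63*u^4 - 20*u^3 - 5*u^2 - 4*u - 1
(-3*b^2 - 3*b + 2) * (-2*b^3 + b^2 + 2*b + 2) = 6*b^5 + 3*b^4 - 13*b^3 - 10*b^2 - 2*b + 4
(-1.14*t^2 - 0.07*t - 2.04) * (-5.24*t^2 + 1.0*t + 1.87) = 5.9736*t^4 - 0.7732*t^3 + 8.4878*t^2 - 2.1709*t - 3.8148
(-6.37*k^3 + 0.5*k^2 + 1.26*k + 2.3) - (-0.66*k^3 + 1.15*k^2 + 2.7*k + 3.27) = -5.71*k^3 - 0.65*k^2 - 1.44*k - 0.97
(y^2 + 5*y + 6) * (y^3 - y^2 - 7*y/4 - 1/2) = y^5 + 4*y^4 - 3*y^3/4 - 61*y^2/4 - 13*y - 3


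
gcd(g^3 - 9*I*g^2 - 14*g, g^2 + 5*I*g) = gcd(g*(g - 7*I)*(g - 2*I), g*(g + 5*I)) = g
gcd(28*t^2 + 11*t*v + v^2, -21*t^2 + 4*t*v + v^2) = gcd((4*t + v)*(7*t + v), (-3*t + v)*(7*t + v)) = 7*t + v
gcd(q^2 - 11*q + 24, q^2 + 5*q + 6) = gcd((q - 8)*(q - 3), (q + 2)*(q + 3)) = 1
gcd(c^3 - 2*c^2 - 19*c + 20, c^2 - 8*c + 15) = c - 5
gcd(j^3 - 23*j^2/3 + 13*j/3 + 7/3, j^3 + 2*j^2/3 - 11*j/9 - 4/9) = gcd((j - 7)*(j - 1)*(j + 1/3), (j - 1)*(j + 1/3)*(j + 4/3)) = j^2 - 2*j/3 - 1/3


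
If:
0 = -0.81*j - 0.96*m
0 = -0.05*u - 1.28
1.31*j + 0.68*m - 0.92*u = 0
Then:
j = -31.99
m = 26.99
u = -25.60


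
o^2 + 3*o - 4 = (o - 1)*(o + 4)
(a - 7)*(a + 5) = a^2 - 2*a - 35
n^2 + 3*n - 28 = (n - 4)*(n + 7)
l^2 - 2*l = l*(l - 2)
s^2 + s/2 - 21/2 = (s - 3)*(s + 7/2)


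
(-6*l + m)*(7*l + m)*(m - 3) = -42*l^2*m + 126*l^2 + l*m^2 - 3*l*m + m^3 - 3*m^2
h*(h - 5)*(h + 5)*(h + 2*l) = h^4 + 2*h^3*l - 25*h^2 - 50*h*l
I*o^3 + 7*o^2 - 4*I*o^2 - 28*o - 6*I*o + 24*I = (o - 4)*(o - 6*I)*(I*o + 1)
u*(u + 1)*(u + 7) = u^3 + 8*u^2 + 7*u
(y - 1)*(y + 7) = y^2 + 6*y - 7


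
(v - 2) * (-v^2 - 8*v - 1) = -v^3 - 6*v^2 + 15*v + 2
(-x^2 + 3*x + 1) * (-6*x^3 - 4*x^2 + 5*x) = 6*x^5 - 14*x^4 - 23*x^3 + 11*x^2 + 5*x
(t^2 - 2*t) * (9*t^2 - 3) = 9*t^4 - 18*t^3 - 3*t^2 + 6*t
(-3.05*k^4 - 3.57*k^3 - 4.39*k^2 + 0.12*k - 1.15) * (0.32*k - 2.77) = -0.976*k^5 + 7.3061*k^4 + 8.4841*k^3 + 12.1987*k^2 - 0.7004*k + 3.1855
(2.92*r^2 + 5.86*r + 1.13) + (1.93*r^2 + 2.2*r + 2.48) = 4.85*r^2 + 8.06*r + 3.61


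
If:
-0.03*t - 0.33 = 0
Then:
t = -11.00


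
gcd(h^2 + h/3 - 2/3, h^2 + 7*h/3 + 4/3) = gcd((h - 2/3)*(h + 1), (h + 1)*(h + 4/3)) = h + 1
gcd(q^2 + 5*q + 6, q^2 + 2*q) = q + 2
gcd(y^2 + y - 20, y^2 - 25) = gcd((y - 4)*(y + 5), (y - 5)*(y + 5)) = y + 5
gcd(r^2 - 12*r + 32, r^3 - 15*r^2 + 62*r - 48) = r - 8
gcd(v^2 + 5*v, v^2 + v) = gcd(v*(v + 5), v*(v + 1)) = v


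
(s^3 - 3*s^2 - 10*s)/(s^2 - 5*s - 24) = s*(-s^2 + 3*s + 10)/(-s^2 + 5*s + 24)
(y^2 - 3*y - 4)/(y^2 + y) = (y - 4)/y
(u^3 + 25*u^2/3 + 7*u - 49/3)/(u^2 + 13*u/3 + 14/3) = (u^2 + 6*u - 7)/(u + 2)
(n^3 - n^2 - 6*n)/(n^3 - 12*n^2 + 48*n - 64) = n*(n^2 - n - 6)/(n^3 - 12*n^2 + 48*n - 64)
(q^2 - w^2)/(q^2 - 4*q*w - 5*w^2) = (q - w)/(q - 5*w)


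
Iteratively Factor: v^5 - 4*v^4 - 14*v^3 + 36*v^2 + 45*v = (v + 1)*(v^4 - 5*v^3 - 9*v^2 + 45*v) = (v - 3)*(v + 1)*(v^3 - 2*v^2 - 15*v) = (v - 3)*(v + 1)*(v + 3)*(v^2 - 5*v) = v*(v - 3)*(v + 1)*(v + 3)*(v - 5)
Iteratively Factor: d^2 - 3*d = (d - 3)*(d)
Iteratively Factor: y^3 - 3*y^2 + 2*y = (y - 1)*(y^2 - 2*y) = y*(y - 1)*(y - 2)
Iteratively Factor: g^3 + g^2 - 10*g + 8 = (g + 4)*(g^2 - 3*g + 2) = (g - 1)*(g + 4)*(g - 2)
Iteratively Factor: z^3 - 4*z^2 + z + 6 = (z + 1)*(z^2 - 5*z + 6) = (z - 3)*(z + 1)*(z - 2)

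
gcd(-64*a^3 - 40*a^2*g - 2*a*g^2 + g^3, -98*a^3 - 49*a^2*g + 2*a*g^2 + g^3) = 2*a + g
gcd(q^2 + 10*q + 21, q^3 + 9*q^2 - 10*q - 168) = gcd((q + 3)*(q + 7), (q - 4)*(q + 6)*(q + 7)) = q + 7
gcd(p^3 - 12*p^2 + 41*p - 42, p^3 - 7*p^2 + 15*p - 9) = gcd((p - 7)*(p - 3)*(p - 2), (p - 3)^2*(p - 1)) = p - 3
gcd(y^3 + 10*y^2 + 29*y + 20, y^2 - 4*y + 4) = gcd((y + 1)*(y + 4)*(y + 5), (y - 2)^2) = 1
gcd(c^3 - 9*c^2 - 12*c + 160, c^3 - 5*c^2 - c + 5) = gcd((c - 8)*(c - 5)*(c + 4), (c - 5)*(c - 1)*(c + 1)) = c - 5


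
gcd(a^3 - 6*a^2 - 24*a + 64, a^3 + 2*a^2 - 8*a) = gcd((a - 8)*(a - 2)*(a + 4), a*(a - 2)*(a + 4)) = a^2 + 2*a - 8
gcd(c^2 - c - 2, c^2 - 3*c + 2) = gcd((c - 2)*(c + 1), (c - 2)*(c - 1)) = c - 2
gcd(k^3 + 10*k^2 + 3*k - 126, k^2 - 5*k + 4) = 1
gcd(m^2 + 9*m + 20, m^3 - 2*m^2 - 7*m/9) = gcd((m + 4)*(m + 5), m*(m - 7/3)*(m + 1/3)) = 1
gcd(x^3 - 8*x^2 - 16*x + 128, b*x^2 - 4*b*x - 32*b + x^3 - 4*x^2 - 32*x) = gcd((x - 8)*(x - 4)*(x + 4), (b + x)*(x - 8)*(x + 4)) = x^2 - 4*x - 32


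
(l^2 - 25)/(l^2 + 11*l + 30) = (l - 5)/(l + 6)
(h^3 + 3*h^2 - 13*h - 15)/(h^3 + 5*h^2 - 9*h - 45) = (h + 1)/(h + 3)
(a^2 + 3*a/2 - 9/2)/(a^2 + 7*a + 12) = (a - 3/2)/(a + 4)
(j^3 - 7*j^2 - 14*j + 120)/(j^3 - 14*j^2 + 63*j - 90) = (j + 4)/(j - 3)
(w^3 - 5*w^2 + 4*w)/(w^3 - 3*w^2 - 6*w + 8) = w/(w + 2)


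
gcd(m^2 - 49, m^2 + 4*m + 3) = 1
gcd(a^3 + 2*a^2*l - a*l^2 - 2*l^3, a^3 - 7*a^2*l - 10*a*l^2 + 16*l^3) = a^2 + a*l - 2*l^2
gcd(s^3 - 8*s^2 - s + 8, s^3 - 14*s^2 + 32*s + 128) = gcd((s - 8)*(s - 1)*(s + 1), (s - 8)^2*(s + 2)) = s - 8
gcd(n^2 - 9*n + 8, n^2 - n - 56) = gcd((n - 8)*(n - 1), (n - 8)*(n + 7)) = n - 8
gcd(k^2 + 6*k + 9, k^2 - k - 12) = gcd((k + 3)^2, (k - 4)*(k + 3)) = k + 3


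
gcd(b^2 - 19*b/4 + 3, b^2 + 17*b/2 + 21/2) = 1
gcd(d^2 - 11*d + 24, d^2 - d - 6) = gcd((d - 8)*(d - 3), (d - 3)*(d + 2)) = d - 3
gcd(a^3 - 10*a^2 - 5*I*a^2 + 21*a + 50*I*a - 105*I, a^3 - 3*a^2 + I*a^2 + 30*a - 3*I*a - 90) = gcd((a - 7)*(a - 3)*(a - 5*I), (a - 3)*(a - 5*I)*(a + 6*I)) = a^2 + a*(-3 - 5*I) + 15*I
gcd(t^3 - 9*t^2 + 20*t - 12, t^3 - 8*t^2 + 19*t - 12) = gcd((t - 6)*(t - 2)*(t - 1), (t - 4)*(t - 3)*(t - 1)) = t - 1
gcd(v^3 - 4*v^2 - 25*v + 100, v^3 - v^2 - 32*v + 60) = v - 5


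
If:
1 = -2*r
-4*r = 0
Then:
No Solution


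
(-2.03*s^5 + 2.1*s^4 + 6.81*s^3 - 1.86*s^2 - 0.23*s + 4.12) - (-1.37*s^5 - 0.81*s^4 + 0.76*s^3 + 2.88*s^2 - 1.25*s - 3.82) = -0.66*s^5 + 2.91*s^4 + 6.05*s^3 - 4.74*s^2 + 1.02*s + 7.94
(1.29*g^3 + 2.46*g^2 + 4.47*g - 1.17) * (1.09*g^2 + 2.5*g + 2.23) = 1.4061*g^5 + 5.9064*g^4 + 13.899*g^3 + 15.3855*g^2 + 7.0431*g - 2.6091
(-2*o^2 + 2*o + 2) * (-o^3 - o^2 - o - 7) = 2*o^5 - 2*o^3 + 10*o^2 - 16*o - 14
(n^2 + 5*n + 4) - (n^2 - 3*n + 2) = 8*n + 2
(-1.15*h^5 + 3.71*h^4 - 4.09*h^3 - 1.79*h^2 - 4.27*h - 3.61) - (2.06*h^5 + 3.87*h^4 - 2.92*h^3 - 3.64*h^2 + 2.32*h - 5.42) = -3.21*h^5 - 0.16*h^4 - 1.17*h^3 + 1.85*h^2 - 6.59*h + 1.81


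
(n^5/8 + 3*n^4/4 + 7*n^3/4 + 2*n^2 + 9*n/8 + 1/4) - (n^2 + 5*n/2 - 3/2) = n^5/8 + 3*n^4/4 + 7*n^3/4 + n^2 - 11*n/8 + 7/4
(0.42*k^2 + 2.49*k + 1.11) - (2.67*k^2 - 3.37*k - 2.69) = -2.25*k^2 + 5.86*k + 3.8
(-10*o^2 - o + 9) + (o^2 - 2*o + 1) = -9*o^2 - 3*o + 10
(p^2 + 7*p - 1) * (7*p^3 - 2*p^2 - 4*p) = 7*p^5 + 47*p^4 - 25*p^3 - 26*p^2 + 4*p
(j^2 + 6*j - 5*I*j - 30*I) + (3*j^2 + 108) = 4*j^2 + 6*j - 5*I*j + 108 - 30*I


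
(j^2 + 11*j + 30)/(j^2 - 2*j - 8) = (j^2 + 11*j + 30)/(j^2 - 2*j - 8)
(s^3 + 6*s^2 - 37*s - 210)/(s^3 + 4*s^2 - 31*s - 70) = (s^2 - s - 30)/(s^2 - 3*s - 10)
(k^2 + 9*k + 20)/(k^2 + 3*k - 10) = (k + 4)/(k - 2)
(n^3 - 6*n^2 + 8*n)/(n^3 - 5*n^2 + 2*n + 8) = n/(n + 1)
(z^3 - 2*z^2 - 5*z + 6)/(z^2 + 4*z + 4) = (z^2 - 4*z + 3)/(z + 2)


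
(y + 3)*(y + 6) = y^2 + 9*y + 18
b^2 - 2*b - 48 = (b - 8)*(b + 6)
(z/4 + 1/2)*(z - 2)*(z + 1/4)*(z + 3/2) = z^4/4 + 7*z^3/16 - 29*z^2/32 - 7*z/4 - 3/8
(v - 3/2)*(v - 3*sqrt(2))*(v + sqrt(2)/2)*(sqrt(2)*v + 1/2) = sqrt(2)*v^4 - 9*v^3/2 - 3*sqrt(2)*v^3/2 - 17*sqrt(2)*v^2/4 + 27*v^2/4 - 3*v/2 + 51*sqrt(2)*v/8 + 9/4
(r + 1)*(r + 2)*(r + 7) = r^3 + 10*r^2 + 23*r + 14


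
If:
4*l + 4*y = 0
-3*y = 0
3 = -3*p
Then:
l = 0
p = -1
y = 0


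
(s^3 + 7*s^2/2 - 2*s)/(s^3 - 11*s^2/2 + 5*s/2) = (s + 4)/(s - 5)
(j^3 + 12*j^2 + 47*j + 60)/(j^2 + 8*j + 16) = (j^2 + 8*j + 15)/(j + 4)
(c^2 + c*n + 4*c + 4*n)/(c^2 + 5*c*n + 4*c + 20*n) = (c + n)/(c + 5*n)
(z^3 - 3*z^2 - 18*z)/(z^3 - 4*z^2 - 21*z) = (z - 6)/(z - 7)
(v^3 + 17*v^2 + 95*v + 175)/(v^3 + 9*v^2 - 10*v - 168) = (v^2 + 10*v + 25)/(v^2 + 2*v - 24)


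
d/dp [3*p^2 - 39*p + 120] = 6*p - 39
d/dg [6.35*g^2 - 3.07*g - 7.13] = 12.7*g - 3.07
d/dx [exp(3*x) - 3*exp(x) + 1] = 3*(exp(2*x) - 1)*exp(x)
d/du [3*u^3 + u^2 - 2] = u*(9*u + 2)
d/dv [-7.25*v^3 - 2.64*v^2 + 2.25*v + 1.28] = -21.75*v^2 - 5.28*v + 2.25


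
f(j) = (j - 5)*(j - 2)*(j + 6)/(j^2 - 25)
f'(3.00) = 1.11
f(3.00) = 1.12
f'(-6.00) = 8.00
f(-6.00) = 0.00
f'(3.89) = 1.09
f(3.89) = 2.10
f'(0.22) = 1.26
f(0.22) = -2.12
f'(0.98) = 1.20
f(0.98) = -1.19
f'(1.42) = 1.17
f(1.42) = -0.67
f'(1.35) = 1.17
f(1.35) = -0.75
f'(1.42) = 1.17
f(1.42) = -0.67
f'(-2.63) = 2.25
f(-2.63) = -6.58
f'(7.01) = 1.05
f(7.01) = 5.43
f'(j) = -2*j*(j - 5)*(j - 2)*(j + 6)/(j^2 - 25)^2 + (j - 5)*(j - 2)/(j^2 - 25) + (j - 5)*(j + 6)/(j^2 - 25) + (j - 2)*(j + 6)/(j^2 - 25) = (j^2 + 10*j + 32)/(j^2 + 10*j + 25)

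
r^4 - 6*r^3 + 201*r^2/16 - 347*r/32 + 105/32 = (r - 5/2)*(r - 7/4)*(r - 1)*(r - 3/4)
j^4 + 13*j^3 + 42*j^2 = j^2*(j + 6)*(j + 7)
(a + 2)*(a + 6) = a^2 + 8*a + 12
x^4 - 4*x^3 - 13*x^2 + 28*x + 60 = (x - 5)*(x - 3)*(x + 2)^2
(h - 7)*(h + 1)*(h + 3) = h^3 - 3*h^2 - 25*h - 21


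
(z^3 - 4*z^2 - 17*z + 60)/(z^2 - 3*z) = z - 1 - 20/z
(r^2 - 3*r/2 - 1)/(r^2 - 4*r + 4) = (r + 1/2)/(r - 2)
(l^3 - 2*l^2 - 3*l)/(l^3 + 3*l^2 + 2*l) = (l - 3)/(l + 2)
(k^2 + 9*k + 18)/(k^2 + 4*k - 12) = (k + 3)/(k - 2)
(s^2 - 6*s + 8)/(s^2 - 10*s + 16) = (s - 4)/(s - 8)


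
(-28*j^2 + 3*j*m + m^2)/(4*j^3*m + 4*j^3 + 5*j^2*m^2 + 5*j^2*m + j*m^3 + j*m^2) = (-28*j^2 + 3*j*m + m^2)/(j*(4*j^2*m + 4*j^2 + 5*j*m^2 + 5*j*m + m^3 + m^2))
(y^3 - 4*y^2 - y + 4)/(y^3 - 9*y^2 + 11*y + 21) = (y^2 - 5*y + 4)/(y^2 - 10*y + 21)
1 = 1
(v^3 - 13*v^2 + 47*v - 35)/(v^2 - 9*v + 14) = (v^2 - 6*v + 5)/(v - 2)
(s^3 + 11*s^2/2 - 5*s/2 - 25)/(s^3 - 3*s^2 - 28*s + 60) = (s + 5/2)/(s - 6)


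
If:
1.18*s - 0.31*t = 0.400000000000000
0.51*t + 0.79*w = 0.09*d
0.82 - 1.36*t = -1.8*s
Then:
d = 8.77777777777778*w + 9.1355241370526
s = 0.76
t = 1.61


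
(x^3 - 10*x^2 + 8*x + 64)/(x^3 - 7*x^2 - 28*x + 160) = (x + 2)/(x + 5)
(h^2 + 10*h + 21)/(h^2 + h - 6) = (h + 7)/(h - 2)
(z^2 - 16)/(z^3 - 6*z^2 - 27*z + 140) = (z + 4)/(z^2 - 2*z - 35)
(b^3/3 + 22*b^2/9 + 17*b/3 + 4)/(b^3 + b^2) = (3*b^3 + 22*b^2 + 51*b + 36)/(9*b^2*(b + 1))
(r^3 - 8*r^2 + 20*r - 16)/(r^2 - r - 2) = (r^2 - 6*r + 8)/(r + 1)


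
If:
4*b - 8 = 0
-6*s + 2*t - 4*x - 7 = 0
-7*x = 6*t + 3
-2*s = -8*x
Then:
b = 2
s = -96/91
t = -5/26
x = -24/91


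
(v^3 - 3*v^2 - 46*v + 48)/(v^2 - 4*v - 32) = (v^2 + 5*v - 6)/(v + 4)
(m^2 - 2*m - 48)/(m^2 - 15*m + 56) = (m + 6)/(m - 7)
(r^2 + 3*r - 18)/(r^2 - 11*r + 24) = (r + 6)/(r - 8)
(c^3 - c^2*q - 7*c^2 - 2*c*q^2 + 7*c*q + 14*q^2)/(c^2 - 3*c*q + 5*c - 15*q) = (c^3 - c^2*q - 7*c^2 - 2*c*q^2 + 7*c*q + 14*q^2)/(c^2 - 3*c*q + 5*c - 15*q)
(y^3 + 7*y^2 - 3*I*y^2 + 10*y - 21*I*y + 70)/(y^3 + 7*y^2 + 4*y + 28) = (y - 5*I)/(y - 2*I)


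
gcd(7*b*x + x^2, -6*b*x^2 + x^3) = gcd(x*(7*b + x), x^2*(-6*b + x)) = x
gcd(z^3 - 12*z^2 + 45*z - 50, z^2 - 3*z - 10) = z - 5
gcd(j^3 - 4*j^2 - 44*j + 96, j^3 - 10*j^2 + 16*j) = j^2 - 10*j + 16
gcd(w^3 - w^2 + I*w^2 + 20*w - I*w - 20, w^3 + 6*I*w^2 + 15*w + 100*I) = w^2 + I*w + 20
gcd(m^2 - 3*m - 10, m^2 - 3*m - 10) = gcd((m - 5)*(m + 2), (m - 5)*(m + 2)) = m^2 - 3*m - 10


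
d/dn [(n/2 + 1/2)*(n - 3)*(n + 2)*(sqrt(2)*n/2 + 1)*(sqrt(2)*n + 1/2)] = 5*n^4/2 + 5*sqrt(2)*n^3/2 - 39*n^2/4 - 35*sqrt(2)*n/4 - 6*n - 15*sqrt(2)/4 - 7/4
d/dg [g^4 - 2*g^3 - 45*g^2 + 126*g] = 4*g^3 - 6*g^2 - 90*g + 126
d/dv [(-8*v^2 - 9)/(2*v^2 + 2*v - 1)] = 2*(-8*v^2 + 26*v + 9)/(4*v^4 + 8*v^3 - 4*v + 1)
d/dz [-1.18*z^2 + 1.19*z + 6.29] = 1.19 - 2.36*z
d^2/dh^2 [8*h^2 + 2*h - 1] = 16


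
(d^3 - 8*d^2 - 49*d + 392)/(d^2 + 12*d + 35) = (d^2 - 15*d + 56)/(d + 5)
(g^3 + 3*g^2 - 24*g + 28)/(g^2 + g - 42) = (g^2 - 4*g + 4)/(g - 6)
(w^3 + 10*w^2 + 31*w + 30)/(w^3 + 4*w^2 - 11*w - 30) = (w + 3)/(w - 3)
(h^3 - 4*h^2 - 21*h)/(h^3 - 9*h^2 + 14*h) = (h + 3)/(h - 2)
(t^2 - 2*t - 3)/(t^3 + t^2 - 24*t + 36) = (t + 1)/(t^2 + 4*t - 12)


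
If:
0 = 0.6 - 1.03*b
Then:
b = 0.58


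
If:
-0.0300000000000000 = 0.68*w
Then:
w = -0.04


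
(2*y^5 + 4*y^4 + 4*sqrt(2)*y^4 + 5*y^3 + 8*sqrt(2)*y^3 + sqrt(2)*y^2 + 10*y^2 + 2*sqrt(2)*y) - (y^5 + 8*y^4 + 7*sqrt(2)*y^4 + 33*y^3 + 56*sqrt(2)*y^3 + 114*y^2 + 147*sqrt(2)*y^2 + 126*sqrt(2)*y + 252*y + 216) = y^5 - 3*sqrt(2)*y^4 - 4*y^4 - 48*sqrt(2)*y^3 - 28*y^3 - 146*sqrt(2)*y^2 - 104*y^2 - 252*y - 124*sqrt(2)*y - 216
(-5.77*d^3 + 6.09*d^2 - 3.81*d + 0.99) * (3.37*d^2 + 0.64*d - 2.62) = -19.4449*d^5 + 16.8305*d^4 + 6.1753*d^3 - 15.0579*d^2 + 10.6158*d - 2.5938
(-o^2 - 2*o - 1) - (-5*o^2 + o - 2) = 4*o^2 - 3*o + 1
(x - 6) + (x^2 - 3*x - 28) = x^2 - 2*x - 34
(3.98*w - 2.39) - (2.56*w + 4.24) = 1.42*w - 6.63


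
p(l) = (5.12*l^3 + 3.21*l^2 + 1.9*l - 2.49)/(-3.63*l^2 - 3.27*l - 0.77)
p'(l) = (7.26*l + 3.27)*(5.12*l^3 + 3.21*l^2 + 1.9*l - 2.49)/(-3.63*l^2 - 3.27*l - 0.77)^2 + (15.36*l^2 + 6.42*l + 1.9)/(-3.63*l^2 - 3.27*l - 0.77)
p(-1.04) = 5.21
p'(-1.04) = 8.09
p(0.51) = 0.00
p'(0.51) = -2.72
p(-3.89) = 6.11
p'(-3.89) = -1.32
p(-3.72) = 5.89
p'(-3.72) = -1.31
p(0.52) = -0.02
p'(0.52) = -2.67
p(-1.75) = 3.80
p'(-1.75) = -0.30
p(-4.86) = 7.42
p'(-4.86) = -1.36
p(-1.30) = 4.06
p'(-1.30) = 2.09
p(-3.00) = 4.97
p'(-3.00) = -1.22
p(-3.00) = 4.97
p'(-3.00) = -1.22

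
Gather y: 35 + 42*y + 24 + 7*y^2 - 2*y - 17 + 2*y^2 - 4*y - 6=9*y^2 + 36*y + 36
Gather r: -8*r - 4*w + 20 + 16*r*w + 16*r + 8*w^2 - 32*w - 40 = r*(16*w + 8) + 8*w^2 - 36*w - 20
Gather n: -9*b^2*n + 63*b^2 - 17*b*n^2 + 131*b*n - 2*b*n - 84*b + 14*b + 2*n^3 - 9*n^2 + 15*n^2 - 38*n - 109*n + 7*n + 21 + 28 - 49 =63*b^2 - 70*b + 2*n^3 + n^2*(6 - 17*b) + n*(-9*b^2 + 129*b - 140)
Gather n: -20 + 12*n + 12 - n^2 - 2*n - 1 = -n^2 + 10*n - 9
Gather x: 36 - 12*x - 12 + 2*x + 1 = 25 - 10*x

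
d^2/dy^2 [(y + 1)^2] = 2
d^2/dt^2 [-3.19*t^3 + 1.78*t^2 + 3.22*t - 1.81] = 3.56 - 19.14*t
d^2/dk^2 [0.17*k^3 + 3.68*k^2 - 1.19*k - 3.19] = 1.02*k + 7.36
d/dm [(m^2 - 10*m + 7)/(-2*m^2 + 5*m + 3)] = (-15*m^2 + 34*m - 65)/(4*m^4 - 20*m^3 + 13*m^2 + 30*m + 9)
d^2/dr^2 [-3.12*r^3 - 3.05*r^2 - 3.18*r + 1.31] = -18.72*r - 6.1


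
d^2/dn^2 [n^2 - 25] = 2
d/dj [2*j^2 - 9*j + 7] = 4*j - 9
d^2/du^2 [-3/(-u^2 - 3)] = 18*(u^2 - 1)/(u^2 + 3)^3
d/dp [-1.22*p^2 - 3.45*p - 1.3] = -2.44*p - 3.45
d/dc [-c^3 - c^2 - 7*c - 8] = -3*c^2 - 2*c - 7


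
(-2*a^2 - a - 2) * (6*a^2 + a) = -12*a^4 - 8*a^3 - 13*a^2 - 2*a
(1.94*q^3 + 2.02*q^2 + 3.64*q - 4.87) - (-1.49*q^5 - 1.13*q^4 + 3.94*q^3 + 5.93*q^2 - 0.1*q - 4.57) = 1.49*q^5 + 1.13*q^4 - 2.0*q^3 - 3.91*q^2 + 3.74*q - 0.3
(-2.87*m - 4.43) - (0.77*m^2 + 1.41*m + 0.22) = -0.77*m^2 - 4.28*m - 4.65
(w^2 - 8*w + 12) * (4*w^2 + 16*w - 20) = 4*w^4 - 16*w^3 - 100*w^2 + 352*w - 240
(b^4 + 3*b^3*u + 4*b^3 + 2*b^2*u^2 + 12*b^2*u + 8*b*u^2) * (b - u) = b^5 + 2*b^4*u + 4*b^4 - b^3*u^2 + 8*b^3*u - 2*b^2*u^3 - 4*b^2*u^2 - 8*b*u^3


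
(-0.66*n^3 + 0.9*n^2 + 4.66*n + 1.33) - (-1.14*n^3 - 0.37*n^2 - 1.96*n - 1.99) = 0.48*n^3 + 1.27*n^2 + 6.62*n + 3.32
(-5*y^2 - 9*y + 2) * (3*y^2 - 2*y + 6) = -15*y^4 - 17*y^3 - 6*y^2 - 58*y + 12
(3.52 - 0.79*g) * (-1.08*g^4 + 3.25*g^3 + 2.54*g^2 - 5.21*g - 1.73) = 0.8532*g^5 - 6.3691*g^4 + 9.4334*g^3 + 13.0567*g^2 - 16.9725*g - 6.0896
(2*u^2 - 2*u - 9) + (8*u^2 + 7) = 10*u^2 - 2*u - 2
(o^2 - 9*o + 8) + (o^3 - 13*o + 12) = o^3 + o^2 - 22*o + 20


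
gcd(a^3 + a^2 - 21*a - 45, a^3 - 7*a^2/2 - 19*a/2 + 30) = a + 3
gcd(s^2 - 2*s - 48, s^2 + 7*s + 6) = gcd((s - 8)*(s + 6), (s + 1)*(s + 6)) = s + 6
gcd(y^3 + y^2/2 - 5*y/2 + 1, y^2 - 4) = y + 2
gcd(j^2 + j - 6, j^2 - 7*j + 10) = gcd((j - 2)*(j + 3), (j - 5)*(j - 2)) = j - 2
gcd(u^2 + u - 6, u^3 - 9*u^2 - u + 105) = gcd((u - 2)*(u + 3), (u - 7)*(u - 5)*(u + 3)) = u + 3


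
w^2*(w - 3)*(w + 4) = w^4 + w^3 - 12*w^2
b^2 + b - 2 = (b - 1)*(b + 2)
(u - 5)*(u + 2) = u^2 - 3*u - 10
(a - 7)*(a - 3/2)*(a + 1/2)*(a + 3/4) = a^4 - 29*a^3/4 + a^2/4 + 159*a/16 + 63/16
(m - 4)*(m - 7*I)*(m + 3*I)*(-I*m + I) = -I*m^4 - 4*m^3 + 5*I*m^3 + 20*m^2 - 25*I*m^2 - 16*m + 105*I*m - 84*I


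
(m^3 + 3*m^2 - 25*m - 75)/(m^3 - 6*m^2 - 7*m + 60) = (m + 5)/(m - 4)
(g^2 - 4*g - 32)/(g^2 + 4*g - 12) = (g^2 - 4*g - 32)/(g^2 + 4*g - 12)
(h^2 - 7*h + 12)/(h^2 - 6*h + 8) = (h - 3)/(h - 2)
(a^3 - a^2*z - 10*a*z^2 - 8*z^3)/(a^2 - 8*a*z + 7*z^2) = (a^3 - a^2*z - 10*a*z^2 - 8*z^3)/(a^2 - 8*a*z + 7*z^2)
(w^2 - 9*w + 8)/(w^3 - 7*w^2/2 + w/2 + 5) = 2*(w^2 - 9*w + 8)/(2*w^3 - 7*w^2 + w + 10)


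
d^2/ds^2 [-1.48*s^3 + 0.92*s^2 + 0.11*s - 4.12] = 1.84 - 8.88*s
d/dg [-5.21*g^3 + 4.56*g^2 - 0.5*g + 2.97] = -15.63*g^2 + 9.12*g - 0.5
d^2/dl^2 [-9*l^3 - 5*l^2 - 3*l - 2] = -54*l - 10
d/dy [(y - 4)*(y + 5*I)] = 2*y - 4 + 5*I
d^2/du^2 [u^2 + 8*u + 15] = 2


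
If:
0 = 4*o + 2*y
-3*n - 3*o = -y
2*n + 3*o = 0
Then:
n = 0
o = 0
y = 0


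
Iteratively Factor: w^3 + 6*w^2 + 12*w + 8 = (w + 2)*(w^2 + 4*w + 4) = (w + 2)^2*(w + 2)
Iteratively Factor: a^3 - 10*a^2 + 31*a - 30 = (a - 3)*(a^2 - 7*a + 10) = (a - 3)*(a - 2)*(a - 5)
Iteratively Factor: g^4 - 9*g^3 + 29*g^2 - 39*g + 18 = (g - 2)*(g^3 - 7*g^2 + 15*g - 9) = (g - 3)*(g - 2)*(g^2 - 4*g + 3) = (g - 3)^2*(g - 2)*(g - 1)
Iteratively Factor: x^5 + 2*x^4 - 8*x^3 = (x)*(x^4 + 2*x^3 - 8*x^2) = x^2*(x^3 + 2*x^2 - 8*x) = x^2*(x + 4)*(x^2 - 2*x) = x^2*(x - 2)*(x + 4)*(x)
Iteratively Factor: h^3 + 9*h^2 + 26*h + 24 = (h + 3)*(h^2 + 6*h + 8) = (h + 3)*(h + 4)*(h + 2)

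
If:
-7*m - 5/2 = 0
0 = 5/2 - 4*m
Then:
No Solution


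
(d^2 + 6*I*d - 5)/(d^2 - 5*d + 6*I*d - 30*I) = (d^2 + 6*I*d - 5)/(d^2 + d*(-5 + 6*I) - 30*I)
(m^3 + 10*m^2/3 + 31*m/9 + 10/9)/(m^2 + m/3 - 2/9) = (3*m^2 + 8*m + 5)/(3*m - 1)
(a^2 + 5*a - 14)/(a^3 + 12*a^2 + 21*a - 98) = 1/(a + 7)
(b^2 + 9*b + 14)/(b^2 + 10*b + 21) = (b + 2)/(b + 3)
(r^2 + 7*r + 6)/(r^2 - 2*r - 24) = (r^2 + 7*r + 6)/(r^2 - 2*r - 24)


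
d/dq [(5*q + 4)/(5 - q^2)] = (5*q^2 + 8*q + 25)/(q^4 - 10*q^2 + 25)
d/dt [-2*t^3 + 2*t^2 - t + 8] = -6*t^2 + 4*t - 1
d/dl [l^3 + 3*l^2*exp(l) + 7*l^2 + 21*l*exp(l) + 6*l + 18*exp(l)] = 3*l^2*exp(l) + 3*l^2 + 27*l*exp(l) + 14*l + 39*exp(l) + 6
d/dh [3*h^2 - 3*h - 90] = 6*h - 3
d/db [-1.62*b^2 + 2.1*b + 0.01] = 2.1 - 3.24*b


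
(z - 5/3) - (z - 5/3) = 0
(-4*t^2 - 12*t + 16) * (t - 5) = -4*t^3 + 8*t^2 + 76*t - 80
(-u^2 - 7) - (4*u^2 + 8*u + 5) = -5*u^2 - 8*u - 12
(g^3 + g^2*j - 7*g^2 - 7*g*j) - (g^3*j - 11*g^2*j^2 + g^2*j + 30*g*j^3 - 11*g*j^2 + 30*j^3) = -g^3*j + g^3 + 11*g^2*j^2 - 7*g^2 - 30*g*j^3 + 11*g*j^2 - 7*g*j - 30*j^3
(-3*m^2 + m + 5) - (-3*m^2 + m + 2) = 3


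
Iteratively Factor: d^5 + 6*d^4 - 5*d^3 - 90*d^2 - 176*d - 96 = (d - 4)*(d^4 + 10*d^3 + 35*d^2 + 50*d + 24) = (d - 4)*(d + 3)*(d^3 + 7*d^2 + 14*d + 8) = (d - 4)*(d + 2)*(d + 3)*(d^2 + 5*d + 4) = (d - 4)*(d + 1)*(d + 2)*(d + 3)*(d + 4)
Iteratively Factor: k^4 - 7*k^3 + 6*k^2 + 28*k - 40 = (k - 2)*(k^3 - 5*k^2 - 4*k + 20) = (k - 2)*(k + 2)*(k^2 - 7*k + 10) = (k - 2)^2*(k + 2)*(k - 5)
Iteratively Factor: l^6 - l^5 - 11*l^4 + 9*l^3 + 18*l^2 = (l - 2)*(l^5 + l^4 - 9*l^3 - 9*l^2) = l*(l - 2)*(l^4 + l^3 - 9*l^2 - 9*l) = l^2*(l - 2)*(l^3 + l^2 - 9*l - 9) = l^2*(l - 2)*(l + 1)*(l^2 - 9) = l^2*(l - 3)*(l - 2)*(l + 1)*(l + 3)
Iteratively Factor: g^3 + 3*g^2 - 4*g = (g - 1)*(g^2 + 4*g) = (g - 1)*(g + 4)*(g)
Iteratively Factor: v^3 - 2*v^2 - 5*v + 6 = (v - 1)*(v^2 - v - 6) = (v - 1)*(v + 2)*(v - 3)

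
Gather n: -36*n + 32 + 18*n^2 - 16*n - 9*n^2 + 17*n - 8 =9*n^2 - 35*n + 24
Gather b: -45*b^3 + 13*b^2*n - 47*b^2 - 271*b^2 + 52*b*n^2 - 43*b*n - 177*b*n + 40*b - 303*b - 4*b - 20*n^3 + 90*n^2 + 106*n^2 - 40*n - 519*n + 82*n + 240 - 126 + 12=-45*b^3 + b^2*(13*n - 318) + b*(52*n^2 - 220*n - 267) - 20*n^3 + 196*n^2 - 477*n + 126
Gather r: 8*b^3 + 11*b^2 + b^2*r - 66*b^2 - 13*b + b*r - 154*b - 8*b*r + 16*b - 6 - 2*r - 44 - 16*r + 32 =8*b^3 - 55*b^2 - 151*b + r*(b^2 - 7*b - 18) - 18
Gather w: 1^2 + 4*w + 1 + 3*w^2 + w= 3*w^2 + 5*w + 2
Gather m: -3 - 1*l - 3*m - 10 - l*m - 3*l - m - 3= -4*l + m*(-l - 4) - 16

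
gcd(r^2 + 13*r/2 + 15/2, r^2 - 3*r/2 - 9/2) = r + 3/2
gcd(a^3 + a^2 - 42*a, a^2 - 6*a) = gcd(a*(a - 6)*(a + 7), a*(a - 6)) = a^2 - 6*a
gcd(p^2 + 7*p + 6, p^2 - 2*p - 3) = p + 1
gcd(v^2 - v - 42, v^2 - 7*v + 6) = 1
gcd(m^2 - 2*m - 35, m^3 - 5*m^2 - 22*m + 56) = m - 7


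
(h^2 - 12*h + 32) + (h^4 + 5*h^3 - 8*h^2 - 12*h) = h^4 + 5*h^3 - 7*h^2 - 24*h + 32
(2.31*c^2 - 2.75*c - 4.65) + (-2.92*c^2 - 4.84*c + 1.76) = -0.61*c^2 - 7.59*c - 2.89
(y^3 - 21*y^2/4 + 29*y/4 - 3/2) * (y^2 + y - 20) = y^5 - 17*y^4/4 - 18*y^3 + 443*y^2/4 - 293*y/2 + 30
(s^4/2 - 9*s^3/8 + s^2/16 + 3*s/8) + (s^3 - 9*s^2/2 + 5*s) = s^4/2 - s^3/8 - 71*s^2/16 + 43*s/8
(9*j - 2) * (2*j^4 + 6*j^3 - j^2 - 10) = 18*j^5 + 50*j^4 - 21*j^3 + 2*j^2 - 90*j + 20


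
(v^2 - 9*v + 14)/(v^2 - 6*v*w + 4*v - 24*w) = (v^2 - 9*v + 14)/(v^2 - 6*v*w + 4*v - 24*w)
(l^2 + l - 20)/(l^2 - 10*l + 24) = (l + 5)/(l - 6)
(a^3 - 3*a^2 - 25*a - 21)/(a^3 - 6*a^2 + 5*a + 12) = (a^2 - 4*a - 21)/(a^2 - 7*a + 12)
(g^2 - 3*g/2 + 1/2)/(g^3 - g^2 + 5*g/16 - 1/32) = 16*(g - 1)/(16*g^2 - 8*g + 1)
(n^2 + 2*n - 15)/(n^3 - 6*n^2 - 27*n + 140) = (n - 3)/(n^2 - 11*n + 28)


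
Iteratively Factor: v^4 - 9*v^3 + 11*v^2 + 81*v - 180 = (v - 5)*(v^3 - 4*v^2 - 9*v + 36) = (v - 5)*(v - 3)*(v^2 - v - 12) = (v - 5)*(v - 4)*(v - 3)*(v + 3)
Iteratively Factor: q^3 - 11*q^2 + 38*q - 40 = (q - 5)*(q^2 - 6*q + 8) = (q - 5)*(q - 2)*(q - 4)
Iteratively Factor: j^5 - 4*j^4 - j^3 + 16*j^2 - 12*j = (j + 2)*(j^4 - 6*j^3 + 11*j^2 - 6*j) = j*(j + 2)*(j^3 - 6*j^2 + 11*j - 6) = j*(j - 2)*(j + 2)*(j^2 - 4*j + 3) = j*(j - 3)*(j - 2)*(j + 2)*(j - 1)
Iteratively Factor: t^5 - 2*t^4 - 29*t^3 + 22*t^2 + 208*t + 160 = (t - 5)*(t^4 + 3*t^3 - 14*t^2 - 48*t - 32) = (t - 5)*(t + 4)*(t^3 - t^2 - 10*t - 8) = (t - 5)*(t - 4)*(t + 4)*(t^2 + 3*t + 2) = (t - 5)*(t - 4)*(t + 2)*(t + 4)*(t + 1)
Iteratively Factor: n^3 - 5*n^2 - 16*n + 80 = (n - 5)*(n^2 - 16) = (n - 5)*(n + 4)*(n - 4)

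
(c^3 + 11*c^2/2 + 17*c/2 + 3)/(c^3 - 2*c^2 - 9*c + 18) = (c^2 + 5*c/2 + 1)/(c^2 - 5*c + 6)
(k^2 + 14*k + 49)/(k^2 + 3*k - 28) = (k + 7)/(k - 4)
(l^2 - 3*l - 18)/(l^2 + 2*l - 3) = (l - 6)/(l - 1)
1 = 1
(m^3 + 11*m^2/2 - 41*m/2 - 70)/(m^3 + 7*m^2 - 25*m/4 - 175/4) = 2*(m - 4)/(2*m - 5)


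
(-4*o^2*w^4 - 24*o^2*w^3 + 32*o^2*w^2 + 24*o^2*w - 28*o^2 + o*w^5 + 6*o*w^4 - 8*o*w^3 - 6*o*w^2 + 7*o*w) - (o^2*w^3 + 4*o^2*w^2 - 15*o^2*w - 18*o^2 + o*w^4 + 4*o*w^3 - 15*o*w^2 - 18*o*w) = -4*o^2*w^4 - 25*o^2*w^3 + 28*o^2*w^2 + 39*o^2*w - 10*o^2 + o*w^5 + 5*o*w^4 - 12*o*w^3 + 9*o*w^2 + 25*o*w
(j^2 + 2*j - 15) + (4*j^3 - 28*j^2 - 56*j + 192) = 4*j^3 - 27*j^2 - 54*j + 177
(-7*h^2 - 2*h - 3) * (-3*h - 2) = 21*h^3 + 20*h^2 + 13*h + 6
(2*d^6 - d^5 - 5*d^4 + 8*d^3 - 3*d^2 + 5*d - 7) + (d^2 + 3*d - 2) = 2*d^6 - d^5 - 5*d^4 + 8*d^3 - 2*d^2 + 8*d - 9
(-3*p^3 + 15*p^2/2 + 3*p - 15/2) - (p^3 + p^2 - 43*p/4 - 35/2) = -4*p^3 + 13*p^2/2 + 55*p/4 + 10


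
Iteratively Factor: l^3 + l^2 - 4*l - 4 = (l + 1)*(l^2 - 4) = (l - 2)*(l + 1)*(l + 2)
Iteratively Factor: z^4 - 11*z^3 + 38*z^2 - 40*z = (z - 5)*(z^3 - 6*z^2 + 8*z) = z*(z - 5)*(z^2 - 6*z + 8) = z*(z - 5)*(z - 4)*(z - 2)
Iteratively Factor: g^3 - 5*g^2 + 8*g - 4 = (g - 2)*(g^2 - 3*g + 2) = (g - 2)^2*(g - 1)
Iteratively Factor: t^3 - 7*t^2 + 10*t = (t - 5)*(t^2 - 2*t) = t*(t - 5)*(t - 2)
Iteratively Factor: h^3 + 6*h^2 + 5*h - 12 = (h + 4)*(h^2 + 2*h - 3) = (h + 3)*(h + 4)*(h - 1)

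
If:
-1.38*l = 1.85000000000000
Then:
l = -1.34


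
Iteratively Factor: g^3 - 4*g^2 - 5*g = (g - 5)*(g^2 + g) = g*(g - 5)*(g + 1)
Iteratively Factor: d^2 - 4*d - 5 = (d - 5)*(d + 1)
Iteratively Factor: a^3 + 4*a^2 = (a)*(a^2 + 4*a) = a^2*(a + 4)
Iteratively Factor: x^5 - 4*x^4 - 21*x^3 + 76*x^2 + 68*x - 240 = (x - 5)*(x^4 + x^3 - 16*x^2 - 4*x + 48) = (x - 5)*(x + 4)*(x^3 - 3*x^2 - 4*x + 12) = (x - 5)*(x - 3)*(x + 4)*(x^2 - 4) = (x - 5)*(x - 3)*(x - 2)*(x + 4)*(x + 2)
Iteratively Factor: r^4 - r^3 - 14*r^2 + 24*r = (r - 2)*(r^3 + r^2 - 12*r) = r*(r - 2)*(r^2 + r - 12) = r*(r - 2)*(r + 4)*(r - 3)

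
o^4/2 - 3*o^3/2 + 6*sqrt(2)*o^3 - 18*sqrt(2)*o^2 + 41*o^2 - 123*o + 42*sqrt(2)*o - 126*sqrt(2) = (o/2 + sqrt(2))*(o - 3)*(o + 3*sqrt(2))*(o + 7*sqrt(2))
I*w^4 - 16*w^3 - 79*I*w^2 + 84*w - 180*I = (w + 5*I)*(w + 6*I)^2*(I*w + 1)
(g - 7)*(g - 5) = g^2 - 12*g + 35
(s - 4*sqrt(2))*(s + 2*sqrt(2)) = s^2 - 2*sqrt(2)*s - 16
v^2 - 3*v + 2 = (v - 2)*(v - 1)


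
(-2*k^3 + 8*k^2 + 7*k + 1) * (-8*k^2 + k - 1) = 16*k^5 - 66*k^4 - 46*k^3 - 9*k^2 - 6*k - 1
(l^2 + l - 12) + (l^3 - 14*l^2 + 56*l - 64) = l^3 - 13*l^2 + 57*l - 76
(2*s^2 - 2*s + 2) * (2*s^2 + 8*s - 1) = 4*s^4 + 12*s^3 - 14*s^2 + 18*s - 2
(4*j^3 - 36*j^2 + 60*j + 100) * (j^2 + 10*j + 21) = 4*j^5 + 4*j^4 - 216*j^3 - 56*j^2 + 2260*j + 2100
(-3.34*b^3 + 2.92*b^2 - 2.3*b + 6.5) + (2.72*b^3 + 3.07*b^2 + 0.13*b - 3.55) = -0.62*b^3 + 5.99*b^2 - 2.17*b + 2.95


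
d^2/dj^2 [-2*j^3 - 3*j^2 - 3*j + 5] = -12*j - 6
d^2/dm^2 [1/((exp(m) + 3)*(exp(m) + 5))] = 4*(exp(3*m) + 6*exp(2*m) + exp(m) - 30)*exp(m)/(exp(6*m) + 24*exp(5*m) + 237*exp(4*m) + 1232*exp(3*m) + 3555*exp(2*m) + 5400*exp(m) + 3375)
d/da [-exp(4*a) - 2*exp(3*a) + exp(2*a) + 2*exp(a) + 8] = 2*(-2*exp(3*a) - 3*exp(2*a) + exp(a) + 1)*exp(a)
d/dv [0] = 0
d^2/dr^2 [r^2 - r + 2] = 2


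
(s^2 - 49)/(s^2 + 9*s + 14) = (s - 7)/(s + 2)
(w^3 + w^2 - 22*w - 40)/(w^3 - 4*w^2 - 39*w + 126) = (w^3 + w^2 - 22*w - 40)/(w^3 - 4*w^2 - 39*w + 126)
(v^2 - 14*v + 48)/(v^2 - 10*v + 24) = (v - 8)/(v - 4)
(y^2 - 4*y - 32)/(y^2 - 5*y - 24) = (y + 4)/(y + 3)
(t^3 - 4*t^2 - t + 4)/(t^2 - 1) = t - 4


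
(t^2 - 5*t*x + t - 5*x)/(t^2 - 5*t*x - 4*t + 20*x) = (t + 1)/(t - 4)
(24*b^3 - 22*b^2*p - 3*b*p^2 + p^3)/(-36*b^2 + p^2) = (-4*b^2 + 3*b*p + p^2)/(6*b + p)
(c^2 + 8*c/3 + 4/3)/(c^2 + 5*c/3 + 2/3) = (c + 2)/(c + 1)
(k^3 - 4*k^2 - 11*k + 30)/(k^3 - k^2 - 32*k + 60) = (k + 3)/(k + 6)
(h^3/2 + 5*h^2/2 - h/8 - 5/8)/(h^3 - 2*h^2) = (4*h^3 + 20*h^2 - h - 5)/(8*h^2*(h - 2))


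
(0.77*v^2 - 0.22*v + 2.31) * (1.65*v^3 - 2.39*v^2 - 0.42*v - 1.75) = 1.2705*v^5 - 2.2033*v^4 + 4.0139*v^3 - 6.776*v^2 - 0.5852*v - 4.0425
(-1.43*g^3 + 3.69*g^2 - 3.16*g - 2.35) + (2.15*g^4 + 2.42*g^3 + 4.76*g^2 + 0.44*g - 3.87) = 2.15*g^4 + 0.99*g^3 + 8.45*g^2 - 2.72*g - 6.22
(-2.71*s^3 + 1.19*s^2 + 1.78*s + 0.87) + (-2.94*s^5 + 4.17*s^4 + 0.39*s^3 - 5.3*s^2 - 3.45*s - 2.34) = -2.94*s^5 + 4.17*s^4 - 2.32*s^3 - 4.11*s^2 - 1.67*s - 1.47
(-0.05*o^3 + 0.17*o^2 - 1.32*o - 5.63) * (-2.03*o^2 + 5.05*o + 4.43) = 0.1015*o^5 - 0.5976*o^4 + 3.3166*o^3 + 5.516*o^2 - 34.2791*o - 24.9409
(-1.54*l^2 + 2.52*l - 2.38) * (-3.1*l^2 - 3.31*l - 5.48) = 4.774*l^4 - 2.7146*l^3 + 7.476*l^2 - 5.9318*l + 13.0424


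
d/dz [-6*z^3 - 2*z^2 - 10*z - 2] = -18*z^2 - 4*z - 10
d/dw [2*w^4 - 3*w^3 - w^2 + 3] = w*(8*w^2 - 9*w - 2)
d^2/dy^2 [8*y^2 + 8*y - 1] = 16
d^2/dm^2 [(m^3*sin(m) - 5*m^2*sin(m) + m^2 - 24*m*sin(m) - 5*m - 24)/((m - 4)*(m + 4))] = (-m^7*sin(m) + 5*m^6*sin(m) + 2*m^6*cos(m) + 56*m^5*sin(m) - 160*m^4*sin(m) - 80*m^4*cos(m) - 1040*m^3*sin(m) + 320*m^3*cos(m) - 10*m^3 + 800*m^2*sin(m) + 1536*m^2*cos(m) - 48*m^2 + 5376*m*sin(m) - 5120*m*cos(m) - 480*m - 2560*sin(m) - 12288*cos(m) - 256)/(m^6 - 48*m^4 + 768*m^2 - 4096)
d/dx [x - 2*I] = 1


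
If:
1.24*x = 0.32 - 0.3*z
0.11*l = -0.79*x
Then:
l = 1.7375366568915*z - 1.8533724340176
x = 0.258064516129032 - 0.241935483870968*z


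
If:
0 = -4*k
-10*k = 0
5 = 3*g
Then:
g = 5/3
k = 0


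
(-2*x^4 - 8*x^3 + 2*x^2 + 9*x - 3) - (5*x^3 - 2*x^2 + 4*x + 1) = -2*x^4 - 13*x^3 + 4*x^2 + 5*x - 4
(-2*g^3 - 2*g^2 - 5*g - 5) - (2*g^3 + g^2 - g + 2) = -4*g^3 - 3*g^2 - 4*g - 7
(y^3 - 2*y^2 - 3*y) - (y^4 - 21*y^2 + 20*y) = -y^4 + y^3 + 19*y^2 - 23*y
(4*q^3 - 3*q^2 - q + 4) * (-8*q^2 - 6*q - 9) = -32*q^5 - 10*q^3 + q^2 - 15*q - 36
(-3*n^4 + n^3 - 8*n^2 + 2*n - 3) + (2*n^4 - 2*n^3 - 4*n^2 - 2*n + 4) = -n^4 - n^3 - 12*n^2 + 1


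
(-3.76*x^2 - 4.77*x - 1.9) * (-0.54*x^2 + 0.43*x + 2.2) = 2.0304*x^4 + 0.959*x^3 - 9.2971*x^2 - 11.311*x - 4.18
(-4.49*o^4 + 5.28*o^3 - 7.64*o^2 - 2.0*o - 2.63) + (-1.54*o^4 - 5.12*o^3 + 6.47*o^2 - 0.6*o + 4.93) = -6.03*o^4 + 0.16*o^3 - 1.17*o^2 - 2.6*o + 2.3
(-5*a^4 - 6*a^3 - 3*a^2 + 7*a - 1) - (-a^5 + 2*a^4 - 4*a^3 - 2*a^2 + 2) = a^5 - 7*a^4 - 2*a^3 - a^2 + 7*a - 3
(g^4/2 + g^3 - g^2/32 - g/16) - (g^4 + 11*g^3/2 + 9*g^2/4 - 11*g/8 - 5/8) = -g^4/2 - 9*g^3/2 - 73*g^2/32 + 21*g/16 + 5/8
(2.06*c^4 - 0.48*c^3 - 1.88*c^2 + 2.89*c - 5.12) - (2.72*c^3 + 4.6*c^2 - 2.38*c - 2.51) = 2.06*c^4 - 3.2*c^3 - 6.48*c^2 + 5.27*c - 2.61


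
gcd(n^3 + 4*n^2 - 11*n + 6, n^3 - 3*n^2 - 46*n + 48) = n^2 + 5*n - 6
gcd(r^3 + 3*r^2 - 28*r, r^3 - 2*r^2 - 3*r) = r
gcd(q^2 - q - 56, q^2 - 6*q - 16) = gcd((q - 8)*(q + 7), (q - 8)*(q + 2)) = q - 8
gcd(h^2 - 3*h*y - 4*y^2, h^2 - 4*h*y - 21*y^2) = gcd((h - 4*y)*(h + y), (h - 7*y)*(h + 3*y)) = 1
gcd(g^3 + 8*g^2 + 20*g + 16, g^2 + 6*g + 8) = g^2 + 6*g + 8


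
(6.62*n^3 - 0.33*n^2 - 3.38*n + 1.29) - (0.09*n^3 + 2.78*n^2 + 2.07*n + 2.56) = 6.53*n^3 - 3.11*n^2 - 5.45*n - 1.27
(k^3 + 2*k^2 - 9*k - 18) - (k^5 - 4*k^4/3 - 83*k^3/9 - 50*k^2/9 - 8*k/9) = -k^5 + 4*k^4/3 + 92*k^3/9 + 68*k^2/9 - 73*k/9 - 18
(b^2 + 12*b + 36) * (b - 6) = b^3 + 6*b^2 - 36*b - 216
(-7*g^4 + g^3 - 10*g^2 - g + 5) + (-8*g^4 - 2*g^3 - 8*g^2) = -15*g^4 - g^3 - 18*g^2 - g + 5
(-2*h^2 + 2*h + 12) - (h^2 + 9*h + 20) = -3*h^2 - 7*h - 8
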